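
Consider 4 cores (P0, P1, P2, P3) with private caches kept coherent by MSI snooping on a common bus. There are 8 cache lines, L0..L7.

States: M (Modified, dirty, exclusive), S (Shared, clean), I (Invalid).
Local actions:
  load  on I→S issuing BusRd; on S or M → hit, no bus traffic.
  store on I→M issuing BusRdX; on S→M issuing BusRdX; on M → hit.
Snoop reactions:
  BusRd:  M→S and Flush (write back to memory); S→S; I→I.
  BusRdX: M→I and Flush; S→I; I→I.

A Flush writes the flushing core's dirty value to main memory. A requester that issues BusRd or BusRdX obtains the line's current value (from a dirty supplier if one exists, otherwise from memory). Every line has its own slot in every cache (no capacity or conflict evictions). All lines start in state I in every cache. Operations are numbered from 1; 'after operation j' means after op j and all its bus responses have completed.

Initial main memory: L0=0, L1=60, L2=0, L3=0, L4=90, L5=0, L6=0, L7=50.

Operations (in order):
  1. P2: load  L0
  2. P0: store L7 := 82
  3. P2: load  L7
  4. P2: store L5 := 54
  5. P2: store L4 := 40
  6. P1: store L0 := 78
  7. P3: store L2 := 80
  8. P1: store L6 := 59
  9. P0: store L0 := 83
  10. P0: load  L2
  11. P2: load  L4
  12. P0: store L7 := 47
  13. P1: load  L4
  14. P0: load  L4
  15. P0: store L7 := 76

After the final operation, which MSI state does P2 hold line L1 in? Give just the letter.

state = I

[1] P2: load  L0 | P0:I, P1:I, P2:S(0), P3:I | bus: BusRd
[2] P0: store L7 := 82 | P0:M(82), P1:I, P2:I, P3:I | bus: BusRdX
[3] P2: load  L7 | P0:S(82), P1:I, P2:S(82), P3:I | bus: BusRd,Flush
[4] P2: store L5 := 54 | P0:I, P1:I, P2:M(54), P3:I | bus: BusRdX
[5] P2: store L4 := 40 | P0:I, P1:I, P2:M(40), P3:I | bus: BusRdX
[6] P1: store L0 := 78 | P0:I, P1:M(78), P2:I, P3:I | bus: BusRdX
[7] P3: store L2 := 80 | P0:I, P1:I, P2:I, P3:M(80) | bus: BusRdX
[8] P1: store L6 := 59 | P0:I, P1:M(59), P2:I, P3:I | bus: BusRdX
[9] P0: store L0 := 83 | P0:M(83), P1:I, P2:I, P3:I | bus: BusRdX,Flush
[10] P0: load  L2 | P0:S(80), P1:I, P2:I, P3:S(80) | bus: BusRd,Flush
[11] P2: load  L4 | P0:I, P1:I, P2:M(40), P3:I | bus: none
[12] P0: store L7 := 47 | P0:M(47), P1:I, P2:I, P3:I | bus: BusRdX
[13] P1: load  L4 | P0:I, P1:S(40), P2:S(40), P3:I | bus: BusRd,Flush
[14] P0: load  L4 | P0:S(40), P1:S(40), P2:S(40), P3:I | bus: BusRd
[15] P0: store L7 := 76 | P0:M(76), P1:I, P2:I, P3:I | bus: none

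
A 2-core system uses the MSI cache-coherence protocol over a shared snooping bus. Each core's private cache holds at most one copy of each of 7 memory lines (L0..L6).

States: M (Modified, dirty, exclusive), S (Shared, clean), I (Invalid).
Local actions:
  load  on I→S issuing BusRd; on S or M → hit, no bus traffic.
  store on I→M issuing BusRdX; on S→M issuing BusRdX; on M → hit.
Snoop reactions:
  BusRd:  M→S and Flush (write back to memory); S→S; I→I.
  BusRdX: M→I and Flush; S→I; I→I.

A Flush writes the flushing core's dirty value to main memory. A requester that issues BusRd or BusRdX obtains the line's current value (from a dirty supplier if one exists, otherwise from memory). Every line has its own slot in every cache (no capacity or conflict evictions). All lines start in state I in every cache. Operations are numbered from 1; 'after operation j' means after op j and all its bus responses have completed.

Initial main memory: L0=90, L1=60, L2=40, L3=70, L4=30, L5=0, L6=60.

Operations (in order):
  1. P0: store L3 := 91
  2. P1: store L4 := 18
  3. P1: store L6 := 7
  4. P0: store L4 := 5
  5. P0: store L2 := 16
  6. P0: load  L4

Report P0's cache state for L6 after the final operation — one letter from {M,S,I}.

state = I

[1] P0: store L3 := 91 | P0:M(91), P1:I | bus: BusRdX
[2] P1: store L4 := 18 | P0:I, P1:M(18) | bus: BusRdX
[3] P1: store L6 := 7 | P0:I, P1:M(7) | bus: BusRdX
[4] P0: store L4 := 5 | P0:M(5), P1:I | bus: BusRdX,Flush
[5] P0: store L2 := 16 | P0:M(16), P1:I | bus: BusRdX
[6] P0: load  L4 | P0:M(5), P1:I | bus: none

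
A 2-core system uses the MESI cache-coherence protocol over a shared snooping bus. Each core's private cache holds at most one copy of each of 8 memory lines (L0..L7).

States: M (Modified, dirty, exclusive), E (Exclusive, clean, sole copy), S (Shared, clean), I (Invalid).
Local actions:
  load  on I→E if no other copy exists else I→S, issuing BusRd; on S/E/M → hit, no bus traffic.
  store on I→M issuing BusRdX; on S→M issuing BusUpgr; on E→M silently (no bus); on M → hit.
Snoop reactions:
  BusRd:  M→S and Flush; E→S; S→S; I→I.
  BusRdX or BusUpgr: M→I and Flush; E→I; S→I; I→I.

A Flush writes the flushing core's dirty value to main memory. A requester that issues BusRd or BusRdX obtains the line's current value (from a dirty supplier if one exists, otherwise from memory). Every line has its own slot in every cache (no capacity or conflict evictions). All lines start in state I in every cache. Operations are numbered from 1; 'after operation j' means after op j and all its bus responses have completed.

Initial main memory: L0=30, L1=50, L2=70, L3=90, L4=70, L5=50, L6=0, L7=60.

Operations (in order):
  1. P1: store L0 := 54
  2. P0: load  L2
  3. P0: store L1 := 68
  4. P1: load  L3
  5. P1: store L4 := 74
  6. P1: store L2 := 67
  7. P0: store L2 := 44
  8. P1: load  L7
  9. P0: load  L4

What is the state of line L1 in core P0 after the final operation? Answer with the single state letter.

state = M

  op1 P1: store L0 := 54 → I/M on L0; bus BusRdX; mem=30
  op2 P0: load  L2 → E/I on L2; bus BusRd; mem=70
  op3 P0: store L1 := 68 → M/I on L1; bus BusRdX; mem=50
  op4 P1: load  L3 → I/E on L3; bus BusRd; mem=90
  op5 P1: store L4 := 74 → I/M on L4; bus BusRdX; mem=70
  op6 P1: store L2 := 67 → I/M on L2; bus BusRdX; mem=70
  op7 P0: store L2 := 44 → M/I on L2; bus BusRdX Flush; mem=67
  op8 P1: load  L7 → I/E on L7; bus BusRd; mem=60
  op9 P0: load  L4 → S/S on L4; bus BusRd Flush; mem=74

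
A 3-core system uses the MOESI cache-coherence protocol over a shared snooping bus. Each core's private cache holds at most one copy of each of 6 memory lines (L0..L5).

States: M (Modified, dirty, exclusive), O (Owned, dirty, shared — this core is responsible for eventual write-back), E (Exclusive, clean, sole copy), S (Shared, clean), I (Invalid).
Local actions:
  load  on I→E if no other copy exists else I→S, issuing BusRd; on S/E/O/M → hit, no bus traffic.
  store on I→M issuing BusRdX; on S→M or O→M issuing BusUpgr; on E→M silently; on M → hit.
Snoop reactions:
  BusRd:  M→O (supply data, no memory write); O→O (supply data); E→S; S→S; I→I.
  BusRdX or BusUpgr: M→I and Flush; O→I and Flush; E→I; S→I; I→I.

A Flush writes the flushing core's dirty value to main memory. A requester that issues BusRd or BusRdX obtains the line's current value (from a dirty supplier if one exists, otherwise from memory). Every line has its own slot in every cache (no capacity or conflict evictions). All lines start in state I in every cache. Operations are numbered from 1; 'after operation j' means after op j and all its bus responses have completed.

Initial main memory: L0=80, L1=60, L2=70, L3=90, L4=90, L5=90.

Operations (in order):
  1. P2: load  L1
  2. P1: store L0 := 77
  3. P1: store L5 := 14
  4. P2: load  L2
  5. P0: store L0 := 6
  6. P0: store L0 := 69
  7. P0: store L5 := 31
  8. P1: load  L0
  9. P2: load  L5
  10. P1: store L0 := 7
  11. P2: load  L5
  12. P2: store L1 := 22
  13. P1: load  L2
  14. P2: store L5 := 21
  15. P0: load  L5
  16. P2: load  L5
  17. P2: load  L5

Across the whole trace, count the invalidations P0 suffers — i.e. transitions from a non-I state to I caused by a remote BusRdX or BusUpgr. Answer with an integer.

invalidations = 2

[1] P2: load  L1 | P0:I, P1:I, P2:E(60) | bus: BusRd
[2] P1: store L0 := 77 | P0:I, P1:M(77), P2:I | bus: BusRdX
[3] P1: store L5 := 14 | P0:I, P1:M(14), P2:I | bus: BusRdX
[4] P2: load  L2 | P0:I, P1:I, P2:E(70) | bus: BusRd
[5] P0: store L0 := 6 | P0:M(6), P1:I, P2:I | bus: BusRdX,Flush
[6] P0: store L0 := 69 | P0:M(69), P1:I, P2:I | bus: none
[7] P0: store L5 := 31 | P0:M(31), P1:I, P2:I | bus: BusRdX,Flush
[8] P1: load  L0 | P0:O(69), P1:S(69), P2:I | bus: BusRd
[9] P2: load  L5 | P0:O(31), P1:I, P2:S(31) | bus: BusRd
[10] P1: store L0 := 7 | P0:I, P1:M(7), P2:I | bus: BusUpgr,Flush
[11] P2: load  L5 | P0:O(31), P1:I, P2:S(31) | bus: none
[12] P2: store L1 := 22 | P0:I, P1:I, P2:M(22) | bus: none
[13] P1: load  L2 | P0:I, P1:S(70), P2:S(70) | bus: BusRd
[14] P2: store L5 := 21 | P0:I, P1:I, P2:M(21) | bus: BusUpgr,Flush
[15] P0: load  L5 | P0:S(21), P1:I, P2:O(21) | bus: BusRd
[16] P2: load  L5 | P0:S(21), P1:I, P2:O(21) | bus: none
[17] P2: load  L5 | P0:S(21), P1:I, P2:O(21) | bus: none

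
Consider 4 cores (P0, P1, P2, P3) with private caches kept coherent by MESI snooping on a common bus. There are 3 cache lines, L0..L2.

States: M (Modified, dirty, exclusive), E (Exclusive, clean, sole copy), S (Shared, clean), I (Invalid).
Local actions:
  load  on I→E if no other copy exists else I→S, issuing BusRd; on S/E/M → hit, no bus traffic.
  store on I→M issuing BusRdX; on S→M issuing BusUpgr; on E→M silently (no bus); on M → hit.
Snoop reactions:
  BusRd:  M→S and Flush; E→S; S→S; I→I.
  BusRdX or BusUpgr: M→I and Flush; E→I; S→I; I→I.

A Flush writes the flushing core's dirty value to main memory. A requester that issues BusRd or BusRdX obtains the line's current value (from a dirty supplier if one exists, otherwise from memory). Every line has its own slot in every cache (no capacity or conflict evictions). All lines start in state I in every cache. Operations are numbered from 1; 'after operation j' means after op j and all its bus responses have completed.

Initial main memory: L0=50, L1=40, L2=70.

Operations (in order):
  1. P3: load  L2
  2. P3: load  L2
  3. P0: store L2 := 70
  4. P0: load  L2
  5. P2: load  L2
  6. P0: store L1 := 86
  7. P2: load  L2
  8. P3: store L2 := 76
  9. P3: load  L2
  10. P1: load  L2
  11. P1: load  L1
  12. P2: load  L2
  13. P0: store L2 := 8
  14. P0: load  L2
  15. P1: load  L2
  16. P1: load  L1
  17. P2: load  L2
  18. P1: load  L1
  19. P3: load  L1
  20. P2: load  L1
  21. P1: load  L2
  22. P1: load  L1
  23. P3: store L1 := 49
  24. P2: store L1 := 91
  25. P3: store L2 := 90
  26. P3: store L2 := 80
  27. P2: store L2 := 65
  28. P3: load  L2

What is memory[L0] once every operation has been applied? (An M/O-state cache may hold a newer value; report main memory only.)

  op1 P3: load  L2 → I/I/I/E on L2; bus BusRd; mem=70
  op2 P3: load  L2 → I/I/I/E on L2; bus (none); mem=70
  op3 P0: store L2 := 70 → M/I/I/I on L2; bus BusRdX; mem=70
  op4 P0: load  L2 → M/I/I/I on L2; bus (none); mem=70
  op5 P2: load  L2 → S/I/S/I on L2; bus BusRd Flush; mem=70
  op6 P0: store L1 := 86 → M/I/I/I on L1; bus BusRdX; mem=40
  op7 P2: load  L2 → S/I/S/I on L2; bus (none); mem=70
  op8 P3: store L2 := 76 → I/I/I/M on L2; bus BusRdX; mem=70
  op9 P3: load  L2 → I/I/I/M on L2; bus (none); mem=70
  op10 P1: load  L2 → I/S/I/S on L2; bus BusRd Flush; mem=76
  op11 P1: load  L1 → S/S/I/I on L1; bus BusRd Flush; mem=86
  op12 P2: load  L2 → I/S/S/S on L2; bus BusRd; mem=76
  op13 P0: store L2 := 8 → M/I/I/I on L2; bus BusRdX; mem=76
  op14 P0: load  L2 → M/I/I/I on L2; bus (none); mem=76
  op15 P1: load  L2 → S/S/I/I on L2; bus BusRd Flush; mem=8
  op16 P1: load  L1 → S/S/I/I on L1; bus (none); mem=86
  op17 P2: load  L2 → S/S/S/I on L2; bus BusRd; mem=8
  op18 P1: load  L1 → S/S/I/I on L1; bus (none); mem=86
  op19 P3: load  L1 → S/S/I/S on L1; bus BusRd; mem=86
  op20 P2: load  L1 → S/S/S/S on L1; bus BusRd; mem=86
  op21 P1: load  L2 → S/S/S/I on L2; bus (none); mem=8
  op22 P1: load  L1 → S/S/S/S on L1; bus (none); mem=86
  op23 P3: store L1 := 49 → I/I/I/M on L1; bus BusUpgr; mem=86
  op24 P2: store L1 := 91 → I/I/M/I on L1; bus BusRdX Flush; mem=49
  op25 P3: store L2 := 90 → I/I/I/M on L2; bus BusRdX; mem=8
  op26 P3: store L2 := 80 → I/I/I/M on L2; bus (none); mem=8
  op27 P2: store L2 := 65 → I/I/M/I on L2; bus BusRdX Flush; mem=80
  op28 P3: load  L2 → I/I/S/S on L2; bus BusRd Flush; mem=65

memory[L0] = 50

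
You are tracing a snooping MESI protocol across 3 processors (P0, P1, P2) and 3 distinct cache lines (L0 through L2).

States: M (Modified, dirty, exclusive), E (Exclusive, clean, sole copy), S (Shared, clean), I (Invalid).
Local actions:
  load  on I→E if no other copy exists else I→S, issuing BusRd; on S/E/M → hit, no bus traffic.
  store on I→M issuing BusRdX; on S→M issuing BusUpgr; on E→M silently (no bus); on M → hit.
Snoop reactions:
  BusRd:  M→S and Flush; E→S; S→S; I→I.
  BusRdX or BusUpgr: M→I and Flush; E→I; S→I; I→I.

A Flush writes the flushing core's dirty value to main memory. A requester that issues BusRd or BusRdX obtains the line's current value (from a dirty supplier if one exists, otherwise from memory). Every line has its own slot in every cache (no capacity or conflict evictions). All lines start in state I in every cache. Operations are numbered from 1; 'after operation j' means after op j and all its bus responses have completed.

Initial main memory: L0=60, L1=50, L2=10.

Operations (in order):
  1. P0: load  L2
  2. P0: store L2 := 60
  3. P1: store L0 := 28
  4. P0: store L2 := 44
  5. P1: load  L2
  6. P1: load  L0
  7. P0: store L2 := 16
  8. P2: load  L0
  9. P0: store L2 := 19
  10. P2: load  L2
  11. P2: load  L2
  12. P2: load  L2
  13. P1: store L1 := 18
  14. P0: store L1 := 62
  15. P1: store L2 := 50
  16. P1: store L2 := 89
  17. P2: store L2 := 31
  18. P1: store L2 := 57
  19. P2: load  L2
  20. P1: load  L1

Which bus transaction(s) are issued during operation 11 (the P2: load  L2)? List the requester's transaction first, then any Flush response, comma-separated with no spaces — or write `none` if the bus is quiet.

step 1: P0: load  L2  ⟶  EII  (L2)  txn=BusRd  M[L2]=10
step 2: P0: store L2 := 60  ⟶  MII  (L2)  txn=∅  M[L2]=10
step 3: P1: store L0 := 28  ⟶  IMI  (L0)  txn=BusRdX  M[L0]=60
step 4: P0: store L2 := 44  ⟶  MII  (L2)  txn=∅  M[L2]=10
step 5: P1: load  L2  ⟶  SSI  (L2)  txn=BusRd+Flush  M[L2]=44
step 6: P1: load  L0  ⟶  IMI  (L0)  txn=∅  M[L0]=60
step 7: P0: store L2 := 16  ⟶  MII  (L2)  txn=BusUpgr  M[L2]=44
step 8: P2: load  L0  ⟶  ISS  (L0)  txn=BusRd+Flush  M[L0]=28
step 9: P0: store L2 := 19  ⟶  MII  (L2)  txn=∅  M[L2]=44
step 10: P2: load  L2  ⟶  SIS  (L2)  txn=BusRd+Flush  M[L2]=19
step 11: P2: load  L2  ⟶  SIS  (L2)  txn=∅  M[L2]=19
step 12: P2: load  L2  ⟶  SIS  (L2)  txn=∅  M[L2]=19
step 13: P1: store L1 := 18  ⟶  IMI  (L1)  txn=BusRdX  M[L1]=50
step 14: P0: store L1 := 62  ⟶  MII  (L1)  txn=BusRdX+Flush  M[L1]=18
step 15: P1: store L2 := 50  ⟶  IMI  (L2)  txn=BusRdX  M[L2]=19
step 16: P1: store L2 := 89  ⟶  IMI  (L2)  txn=∅  M[L2]=19
step 17: P2: store L2 := 31  ⟶  IIM  (L2)  txn=BusRdX+Flush  M[L2]=89
step 18: P1: store L2 := 57  ⟶  IMI  (L2)  txn=BusRdX+Flush  M[L2]=31
step 19: P2: load  L2  ⟶  ISS  (L2)  txn=BusRd+Flush  M[L2]=57
step 20: P1: load  L1  ⟶  SSI  (L1)  txn=BusRd+Flush  M[L1]=62

bus = none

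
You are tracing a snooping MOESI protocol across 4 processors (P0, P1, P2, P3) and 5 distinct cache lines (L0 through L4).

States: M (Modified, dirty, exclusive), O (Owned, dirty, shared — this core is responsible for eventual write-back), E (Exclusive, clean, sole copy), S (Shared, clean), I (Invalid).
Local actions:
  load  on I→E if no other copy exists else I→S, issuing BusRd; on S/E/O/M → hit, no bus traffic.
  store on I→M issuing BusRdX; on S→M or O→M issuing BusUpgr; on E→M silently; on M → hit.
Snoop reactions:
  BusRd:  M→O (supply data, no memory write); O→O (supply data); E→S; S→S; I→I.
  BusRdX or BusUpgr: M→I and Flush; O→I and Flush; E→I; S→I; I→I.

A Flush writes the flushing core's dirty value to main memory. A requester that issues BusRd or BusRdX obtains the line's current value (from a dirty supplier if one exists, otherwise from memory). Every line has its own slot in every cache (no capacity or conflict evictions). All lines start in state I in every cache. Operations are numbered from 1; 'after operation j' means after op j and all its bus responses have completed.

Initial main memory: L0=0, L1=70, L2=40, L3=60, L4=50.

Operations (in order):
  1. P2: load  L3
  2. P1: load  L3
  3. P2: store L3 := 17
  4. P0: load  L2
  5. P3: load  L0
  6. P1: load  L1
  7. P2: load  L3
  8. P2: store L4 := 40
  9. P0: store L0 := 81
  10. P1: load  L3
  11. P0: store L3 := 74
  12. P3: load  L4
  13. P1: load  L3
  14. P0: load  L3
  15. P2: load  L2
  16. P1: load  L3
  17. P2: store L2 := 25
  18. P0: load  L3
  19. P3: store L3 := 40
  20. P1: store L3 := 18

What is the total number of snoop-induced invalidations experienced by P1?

invalidations = 3

  op1 P2: load  L3 → I/I/E/I on L3; bus BusRd; mem=60
  op2 P1: load  L3 → I/S/S/I on L3; bus BusRd; mem=60
  op3 P2: store L3 := 17 → I/I/M/I on L3; bus BusUpgr; mem=60
  op4 P0: load  L2 → E/I/I/I on L2; bus BusRd; mem=40
  op5 P3: load  L0 → I/I/I/E on L0; bus BusRd; mem=0
  op6 P1: load  L1 → I/E/I/I on L1; bus BusRd; mem=70
  op7 P2: load  L3 → I/I/M/I on L3; bus (none); mem=60
  op8 P2: store L4 := 40 → I/I/M/I on L4; bus BusRdX; mem=50
  op9 P0: store L0 := 81 → M/I/I/I on L0; bus BusRdX; mem=0
  op10 P1: load  L3 → I/S/O/I on L3; bus BusRd; mem=60
  op11 P0: store L3 := 74 → M/I/I/I on L3; bus BusRdX Flush; mem=17
  op12 P3: load  L4 → I/I/O/S on L4; bus BusRd; mem=50
  op13 P1: load  L3 → O/S/I/I on L3; bus BusRd; mem=17
  op14 P0: load  L3 → O/S/I/I on L3; bus (none); mem=17
  op15 P2: load  L2 → S/I/S/I on L2; bus BusRd; mem=40
  op16 P1: load  L3 → O/S/I/I on L3; bus (none); mem=17
  op17 P2: store L2 := 25 → I/I/M/I on L2; bus BusUpgr; mem=40
  op18 P0: load  L3 → O/S/I/I on L3; bus (none); mem=17
  op19 P3: store L3 := 40 → I/I/I/M on L3; bus BusRdX Flush; mem=74
  op20 P1: store L3 := 18 → I/M/I/I on L3; bus BusRdX Flush; mem=40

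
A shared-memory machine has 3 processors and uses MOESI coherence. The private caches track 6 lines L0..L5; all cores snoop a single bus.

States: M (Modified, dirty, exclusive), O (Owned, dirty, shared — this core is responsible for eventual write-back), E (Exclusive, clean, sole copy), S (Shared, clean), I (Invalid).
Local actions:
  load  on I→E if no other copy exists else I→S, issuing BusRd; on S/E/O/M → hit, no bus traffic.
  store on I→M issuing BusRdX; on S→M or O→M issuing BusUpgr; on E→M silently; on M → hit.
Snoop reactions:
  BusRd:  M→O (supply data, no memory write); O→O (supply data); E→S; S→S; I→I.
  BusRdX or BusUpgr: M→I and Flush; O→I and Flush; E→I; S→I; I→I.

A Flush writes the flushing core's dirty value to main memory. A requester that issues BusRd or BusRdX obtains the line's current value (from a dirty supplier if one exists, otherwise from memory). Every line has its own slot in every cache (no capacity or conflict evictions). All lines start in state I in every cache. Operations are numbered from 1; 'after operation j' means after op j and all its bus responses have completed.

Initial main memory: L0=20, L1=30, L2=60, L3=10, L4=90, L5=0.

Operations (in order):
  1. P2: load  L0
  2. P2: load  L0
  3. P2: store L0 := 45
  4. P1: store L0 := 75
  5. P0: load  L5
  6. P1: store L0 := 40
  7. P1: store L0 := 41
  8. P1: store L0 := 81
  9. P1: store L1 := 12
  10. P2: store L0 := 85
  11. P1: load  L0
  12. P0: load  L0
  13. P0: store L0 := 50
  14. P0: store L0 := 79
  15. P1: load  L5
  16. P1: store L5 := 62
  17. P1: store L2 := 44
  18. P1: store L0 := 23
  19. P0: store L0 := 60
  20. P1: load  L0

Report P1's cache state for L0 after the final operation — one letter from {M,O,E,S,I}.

state = S

  op1 P2: load  L0 → I/I/E on L0; bus BusRd; mem=20
  op2 P2: load  L0 → I/I/E on L0; bus (none); mem=20
  op3 P2: store L0 := 45 → I/I/M on L0; bus (none); mem=20
  op4 P1: store L0 := 75 → I/M/I on L0; bus BusRdX Flush; mem=45
  op5 P0: load  L5 → E/I/I on L5; bus BusRd; mem=0
  op6 P1: store L0 := 40 → I/M/I on L0; bus (none); mem=45
  op7 P1: store L0 := 41 → I/M/I on L0; bus (none); mem=45
  op8 P1: store L0 := 81 → I/M/I on L0; bus (none); mem=45
  op9 P1: store L1 := 12 → I/M/I on L1; bus BusRdX; mem=30
  op10 P2: store L0 := 85 → I/I/M on L0; bus BusRdX Flush; mem=81
  op11 P1: load  L0 → I/S/O on L0; bus BusRd; mem=81
  op12 P0: load  L0 → S/S/O on L0; bus BusRd; mem=81
  op13 P0: store L0 := 50 → M/I/I on L0; bus BusUpgr Flush; mem=85
  op14 P0: store L0 := 79 → M/I/I on L0; bus (none); mem=85
  op15 P1: load  L5 → S/S/I on L5; bus BusRd; mem=0
  op16 P1: store L5 := 62 → I/M/I on L5; bus BusUpgr; mem=0
  op17 P1: store L2 := 44 → I/M/I on L2; bus BusRdX; mem=60
  op18 P1: store L0 := 23 → I/M/I on L0; bus BusRdX Flush; mem=79
  op19 P0: store L0 := 60 → M/I/I on L0; bus BusRdX Flush; mem=23
  op20 P1: load  L0 → O/S/I on L0; bus BusRd; mem=23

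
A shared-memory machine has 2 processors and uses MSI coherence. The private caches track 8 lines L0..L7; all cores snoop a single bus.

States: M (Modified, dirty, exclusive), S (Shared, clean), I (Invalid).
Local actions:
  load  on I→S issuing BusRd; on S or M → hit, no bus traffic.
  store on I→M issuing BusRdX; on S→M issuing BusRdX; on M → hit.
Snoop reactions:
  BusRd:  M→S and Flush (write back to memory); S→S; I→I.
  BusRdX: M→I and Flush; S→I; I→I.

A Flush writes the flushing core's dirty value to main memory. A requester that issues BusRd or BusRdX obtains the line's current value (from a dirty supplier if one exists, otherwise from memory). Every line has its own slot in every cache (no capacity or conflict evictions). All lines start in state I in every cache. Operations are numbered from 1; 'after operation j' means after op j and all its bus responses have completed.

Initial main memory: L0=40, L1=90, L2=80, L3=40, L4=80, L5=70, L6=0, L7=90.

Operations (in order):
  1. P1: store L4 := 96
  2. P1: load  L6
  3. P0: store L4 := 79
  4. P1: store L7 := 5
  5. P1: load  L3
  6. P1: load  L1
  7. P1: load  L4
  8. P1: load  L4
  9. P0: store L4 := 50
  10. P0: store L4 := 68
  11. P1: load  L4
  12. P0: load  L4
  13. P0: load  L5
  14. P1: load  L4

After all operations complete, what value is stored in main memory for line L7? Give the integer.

memory[L7] = 90

  op1 P1: store L4 := 96 → I/M on L4; bus BusRdX; mem=80
  op2 P1: load  L6 → I/S on L6; bus BusRd; mem=0
  op3 P0: store L4 := 79 → M/I on L4; bus BusRdX Flush; mem=96
  op4 P1: store L7 := 5 → I/M on L7; bus BusRdX; mem=90
  op5 P1: load  L3 → I/S on L3; bus BusRd; mem=40
  op6 P1: load  L1 → I/S on L1; bus BusRd; mem=90
  op7 P1: load  L4 → S/S on L4; bus BusRd Flush; mem=79
  op8 P1: load  L4 → S/S on L4; bus (none); mem=79
  op9 P0: store L4 := 50 → M/I on L4; bus BusRdX; mem=79
  op10 P0: store L4 := 68 → M/I on L4; bus (none); mem=79
  op11 P1: load  L4 → S/S on L4; bus BusRd Flush; mem=68
  op12 P0: load  L4 → S/S on L4; bus (none); mem=68
  op13 P0: load  L5 → S/I on L5; bus BusRd; mem=70
  op14 P1: load  L4 → S/S on L4; bus (none); mem=68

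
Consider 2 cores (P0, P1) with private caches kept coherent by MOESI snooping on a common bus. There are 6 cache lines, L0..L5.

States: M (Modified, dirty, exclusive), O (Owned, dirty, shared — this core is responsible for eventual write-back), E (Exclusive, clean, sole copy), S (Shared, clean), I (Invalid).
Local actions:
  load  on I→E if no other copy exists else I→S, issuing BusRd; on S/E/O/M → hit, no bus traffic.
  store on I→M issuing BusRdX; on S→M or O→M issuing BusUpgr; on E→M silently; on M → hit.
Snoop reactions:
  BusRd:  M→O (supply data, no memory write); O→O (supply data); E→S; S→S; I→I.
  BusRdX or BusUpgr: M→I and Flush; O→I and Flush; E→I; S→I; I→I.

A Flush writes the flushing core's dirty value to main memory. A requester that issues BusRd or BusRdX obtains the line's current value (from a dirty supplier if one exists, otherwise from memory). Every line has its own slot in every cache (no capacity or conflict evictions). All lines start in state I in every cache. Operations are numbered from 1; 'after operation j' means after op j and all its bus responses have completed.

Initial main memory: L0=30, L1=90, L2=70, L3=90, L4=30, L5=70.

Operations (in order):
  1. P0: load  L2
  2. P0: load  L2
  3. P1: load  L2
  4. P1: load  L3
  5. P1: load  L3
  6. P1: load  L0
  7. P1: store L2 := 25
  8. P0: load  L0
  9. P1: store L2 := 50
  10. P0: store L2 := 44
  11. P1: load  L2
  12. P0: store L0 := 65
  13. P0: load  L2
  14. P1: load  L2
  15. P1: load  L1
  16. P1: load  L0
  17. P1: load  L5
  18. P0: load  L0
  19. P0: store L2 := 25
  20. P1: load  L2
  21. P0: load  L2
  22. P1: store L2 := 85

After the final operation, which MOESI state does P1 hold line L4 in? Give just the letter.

state = I

  op1 P0: load  L2 → E/I on L2; bus BusRd; mem=70
  op2 P0: load  L2 → E/I on L2; bus (none); mem=70
  op3 P1: load  L2 → S/S on L2; bus BusRd; mem=70
  op4 P1: load  L3 → I/E on L3; bus BusRd; mem=90
  op5 P1: load  L3 → I/E on L3; bus (none); mem=90
  op6 P1: load  L0 → I/E on L0; bus BusRd; mem=30
  op7 P1: store L2 := 25 → I/M on L2; bus BusUpgr; mem=70
  op8 P0: load  L0 → S/S on L0; bus BusRd; mem=30
  op9 P1: store L2 := 50 → I/M on L2; bus (none); mem=70
  op10 P0: store L2 := 44 → M/I on L2; bus BusRdX Flush; mem=50
  op11 P1: load  L2 → O/S on L2; bus BusRd; mem=50
  op12 P0: store L0 := 65 → M/I on L0; bus BusUpgr; mem=30
  op13 P0: load  L2 → O/S on L2; bus (none); mem=50
  op14 P1: load  L2 → O/S on L2; bus (none); mem=50
  op15 P1: load  L1 → I/E on L1; bus BusRd; mem=90
  op16 P1: load  L0 → O/S on L0; bus BusRd; mem=30
  op17 P1: load  L5 → I/E on L5; bus BusRd; mem=70
  op18 P0: load  L0 → O/S on L0; bus (none); mem=30
  op19 P0: store L2 := 25 → M/I on L2; bus BusUpgr; mem=50
  op20 P1: load  L2 → O/S on L2; bus BusRd; mem=50
  op21 P0: load  L2 → O/S on L2; bus (none); mem=50
  op22 P1: store L2 := 85 → I/M on L2; bus BusUpgr Flush; mem=25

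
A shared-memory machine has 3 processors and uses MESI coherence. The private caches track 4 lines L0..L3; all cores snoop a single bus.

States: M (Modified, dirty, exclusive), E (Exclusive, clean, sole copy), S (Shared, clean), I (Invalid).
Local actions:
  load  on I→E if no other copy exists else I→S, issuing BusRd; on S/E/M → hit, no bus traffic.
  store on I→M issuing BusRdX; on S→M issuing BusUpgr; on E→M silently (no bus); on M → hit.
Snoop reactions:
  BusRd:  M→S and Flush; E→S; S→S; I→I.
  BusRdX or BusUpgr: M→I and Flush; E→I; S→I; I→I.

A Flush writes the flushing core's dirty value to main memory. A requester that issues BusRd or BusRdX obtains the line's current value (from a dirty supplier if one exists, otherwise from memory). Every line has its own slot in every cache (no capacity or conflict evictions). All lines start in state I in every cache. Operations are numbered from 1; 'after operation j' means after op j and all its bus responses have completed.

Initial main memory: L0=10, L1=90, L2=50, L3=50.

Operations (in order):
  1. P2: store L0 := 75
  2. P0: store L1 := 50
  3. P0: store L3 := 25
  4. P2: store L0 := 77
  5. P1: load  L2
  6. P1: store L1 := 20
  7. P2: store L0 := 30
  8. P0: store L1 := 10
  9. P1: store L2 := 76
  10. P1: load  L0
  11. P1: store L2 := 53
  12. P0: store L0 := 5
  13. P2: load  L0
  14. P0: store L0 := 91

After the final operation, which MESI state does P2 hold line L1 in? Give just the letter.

state = I

step 1: P2: store L0 := 75  ⟶  IIM  (L0)  txn=BusRdX  M[L0]=10
step 2: P0: store L1 := 50  ⟶  MII  (L1)  txn=BusRdX  M[L1]=90
step 3: P0: store L3 := 25  ⟶  MII  (L3)  txn=BusRdX  M[L3]=50
step 4: P2: store L0 := 77  ⟶  IIM  (L0)  txn=∅  M[L0]=10
step 5: P1: load  L2  ⟶  IEI  (L2)  txn=BusRd  M[L2]=50
step 6: P1: store L1 := 20  ⟶  IMI  (L1)  txn=BusRdX+Flush  M[L1]=50
step 7: P2: store L0 := 30  ⟶  IIM  (L0)  txn=∅  M[L0]=10
step 8: P0: store L1 := 10  ⟶  MII  (L1)  txn=BusRdX+Flush  M[L1]=20
step 9: P1: store L2 := 76  ⟶  IMI  (L2)  txn=∅  M[L2]=50
step 10: P1: load  L0  ⟶  ISS  (L0)  txn=BusRd+Flush  M[L0]=30
step 11: P1: store L2 := 53  ⟶  IMI  (L2)  txn=∅  M[L2]=50
step 12: P0: store L0 := 5  ⟶  MII  (L0)  txn=BusRdX  M[L0]=30
step 13: P2: load  L0  ⟶  SIS  (L0)  txn=BusRd+Flush  M[L0]=5
step 14: P0: store L0 := 91  ⟶  MII  (L0)  txn=BusUpgr  M[L0]=5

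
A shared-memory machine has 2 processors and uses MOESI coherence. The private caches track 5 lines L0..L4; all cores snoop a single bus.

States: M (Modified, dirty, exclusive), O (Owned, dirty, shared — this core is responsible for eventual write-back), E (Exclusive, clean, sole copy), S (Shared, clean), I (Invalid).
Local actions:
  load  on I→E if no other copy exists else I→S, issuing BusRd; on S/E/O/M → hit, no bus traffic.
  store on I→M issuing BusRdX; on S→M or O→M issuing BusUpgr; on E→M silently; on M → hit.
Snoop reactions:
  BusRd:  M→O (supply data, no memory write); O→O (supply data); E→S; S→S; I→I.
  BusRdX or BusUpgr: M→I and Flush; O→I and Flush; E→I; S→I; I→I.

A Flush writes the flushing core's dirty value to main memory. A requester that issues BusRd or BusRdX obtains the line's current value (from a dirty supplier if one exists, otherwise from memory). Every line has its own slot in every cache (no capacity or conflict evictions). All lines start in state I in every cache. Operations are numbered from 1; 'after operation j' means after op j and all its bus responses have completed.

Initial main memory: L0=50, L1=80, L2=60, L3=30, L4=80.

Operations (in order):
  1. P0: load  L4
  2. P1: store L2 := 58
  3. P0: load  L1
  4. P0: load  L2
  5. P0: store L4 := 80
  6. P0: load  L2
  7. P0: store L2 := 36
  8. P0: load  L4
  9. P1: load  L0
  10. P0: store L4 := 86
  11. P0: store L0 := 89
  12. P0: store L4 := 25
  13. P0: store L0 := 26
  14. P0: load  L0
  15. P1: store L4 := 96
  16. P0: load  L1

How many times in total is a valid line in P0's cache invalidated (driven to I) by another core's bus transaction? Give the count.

invalidations = 1

1. P0: load  L4  bus=[BusRd]  L4: P0=E P1=I  mem[L4]=80
2. P1: store L2 := 58  bus=[BusRdX]  L2: P0=I P1=M  mem[L2]=60
3. P0: load  L1  bus=[BusRd]  L1: P0=E P1=I  mem[L1]=80
4. P0: load  L2  bus=[BusRd]  L2: P0=S P1=O  mem[L2]=60
5. P0: store L4 := 80  bus=[-]  L4: P0=M P1=I  mem[L4]=80
6. P0: load  L2  bus=[-]  L2: P0=S P1=O  mem[L2]=60
7. P0: store L2 := 36  bus=[BusUpgr,Flush]  L2: P0=M P1=I  mem[L2]=58
8. P0: load  L4  bus=[-]  L4: P0=M P1=I  mem[L4]=80
9. P1: load  L0  bus=[BusRd]  L0: P0=I P1=E  mem[L0]=50
10. P0: store L4 := 86  bus=[-]  L4: P0=M P1=I  mem[L4]=80
11. P0: store L0 := 89  bus=[BusRdX]  L0: P0=M P1=I  mem[L0]=50
12. P0: store L4 := 25  bus=[-]  L4: P0=M P1=I  mem[L4]=80
13. P0: store L0 := 26  bus=[-]  L0: P0=M P1=I  mem[L0]=50
14. P0: load  L0  bus=[-]  L0: P0=M P1=I  mem[L0]=50
15. P1: store L4 := 96  bus=[BusRdX,Flush]  L4: P0=I P1=M  mem[L4]=25
16. P0: load  L1  bus=[-]  L1: P0=E P1=I  mem[L1]=80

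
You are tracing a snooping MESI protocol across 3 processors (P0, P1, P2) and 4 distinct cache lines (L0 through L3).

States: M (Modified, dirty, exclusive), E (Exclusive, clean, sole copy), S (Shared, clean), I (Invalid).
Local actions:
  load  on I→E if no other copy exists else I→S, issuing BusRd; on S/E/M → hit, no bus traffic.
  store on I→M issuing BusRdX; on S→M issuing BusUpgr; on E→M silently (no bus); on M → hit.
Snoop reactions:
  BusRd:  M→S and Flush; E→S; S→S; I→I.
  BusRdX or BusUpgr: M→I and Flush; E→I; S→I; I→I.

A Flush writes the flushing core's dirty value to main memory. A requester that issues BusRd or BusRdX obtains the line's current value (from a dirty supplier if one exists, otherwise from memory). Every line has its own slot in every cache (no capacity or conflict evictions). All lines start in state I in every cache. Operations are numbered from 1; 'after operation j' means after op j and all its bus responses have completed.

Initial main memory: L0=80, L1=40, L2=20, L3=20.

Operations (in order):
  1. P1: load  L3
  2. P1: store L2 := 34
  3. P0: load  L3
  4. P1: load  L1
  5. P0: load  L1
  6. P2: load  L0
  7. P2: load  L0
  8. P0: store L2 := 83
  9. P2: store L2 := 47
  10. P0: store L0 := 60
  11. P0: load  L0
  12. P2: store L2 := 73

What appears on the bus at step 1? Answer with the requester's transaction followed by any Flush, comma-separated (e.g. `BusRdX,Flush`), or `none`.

bus = BusRd

[1] P1: load  L3 | P0:I, P1:E(20), P2:I | bus: BusRd
[2] P1: store L2 := 34 | P0:I, P1:M(34), P2:I | bus: BusRdX
[3] P0: load  L3 | P0:S(20), P1:S(20), P2:I | bus: BusRd
[4] P1: load  L1 | P0:I, P1:E(40), P2:I | bus: BusRd
[5] P0: load  L1 | P0:S(40), P1:S(40), P2:I | bus: BusRd
[6] P2: load  L0 | P0:I, P1:I, P2:E(80) | bus: BusRd
[7] P2: load  L0 | P0:I, P1:I, P2:E(80) | bus: none
[8] P0: store L2 := 83 | P0:M(83), P1:I, P2:I | bus: BusRdX,Flush
[9] P2: store L2 := 47 | P0:I, P1:I, P2:M(47) | bus: BusRdX,Flush
[10] P0: store L0 := 60 | P0:M(60), P1:I, P2:I | bus: BusRdX
[11] P0: load  L0 | P0:M(60), P1:I, P2:I | bus: none
[12] P2: store L2 := 73 | P0:I, P1:I, P2:M(73) | bus: none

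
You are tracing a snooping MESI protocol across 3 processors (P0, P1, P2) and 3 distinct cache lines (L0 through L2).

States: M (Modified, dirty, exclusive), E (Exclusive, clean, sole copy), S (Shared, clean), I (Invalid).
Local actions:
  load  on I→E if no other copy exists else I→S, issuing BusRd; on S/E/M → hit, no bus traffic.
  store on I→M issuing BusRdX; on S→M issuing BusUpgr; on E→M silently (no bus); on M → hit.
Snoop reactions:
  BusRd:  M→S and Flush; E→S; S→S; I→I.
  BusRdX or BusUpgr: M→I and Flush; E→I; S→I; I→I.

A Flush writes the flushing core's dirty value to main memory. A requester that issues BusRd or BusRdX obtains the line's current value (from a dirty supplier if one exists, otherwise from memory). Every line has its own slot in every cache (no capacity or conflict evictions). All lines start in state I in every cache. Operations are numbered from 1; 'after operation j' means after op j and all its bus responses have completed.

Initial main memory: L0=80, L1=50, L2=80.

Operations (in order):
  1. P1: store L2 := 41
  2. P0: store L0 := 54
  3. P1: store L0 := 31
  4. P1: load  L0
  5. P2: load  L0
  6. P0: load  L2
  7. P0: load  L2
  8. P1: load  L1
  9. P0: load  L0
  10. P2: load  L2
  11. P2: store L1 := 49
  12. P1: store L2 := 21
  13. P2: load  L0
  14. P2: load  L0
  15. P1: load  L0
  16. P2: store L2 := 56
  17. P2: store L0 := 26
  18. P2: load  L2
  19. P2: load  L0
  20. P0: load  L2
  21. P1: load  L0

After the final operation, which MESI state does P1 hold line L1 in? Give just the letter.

step 1: P1: store L2 := 41  ⟶  IMI  (L2)  txn=BusRdX  M[L2]=80
step 2: P0: store L0 := 54  ⟶  MII  (L0)  txn=BusRdX  M[L0]=80
step 3: P1: store L0 := 31  ⟶  IMI  (L0)  txn=BusRdX+Flush  M[L0]=54
step 4: P1: load  L0  ⟶  IMI  (L0)  txn=∅  M[L0]=54
step 5: P2: load  L0  ⟶  ISS  (L0)  txn=BusRd+Flush  M[L0]=31
step 6: P0: load  L2  ⟶  SSI  (L2)  txn=BusRd+Flush  M[L2]=41
step 7: P0: load  L2  ⟶  SSI  (L2)  txn=∅  M[L2]=41
step 8: P1: load  L1  ⟶  IEI  (L1)  txn=BusRd  M[L1]=50
step 9: P0: load  L0  ⟶  SSS  (L0)  txn=BusRd  M[L0]=31
step 10: P2: load  L2  ⟶  SSS  (L2)  txn=BusRd  M[L2]=41
step 11: P2: store L1 := 49  ⟶  IIM  (L1)  txn=BusRdX  M[L1]=50
step 12: P1: store L2 := 21  ⟶  IMI  (L2)  txn=BusUpgr  M[L2]=41
step 13: P2: load  L0  ⟶  SSS  (L0)  txn=∅  M[L0]=31
step 14: P2: load  L0  ⟶  SSS  (L0)  txn=∅  M[L0]=31
step 15: P1: load  L0  ⟶  SSS  (L0)  txn=∅  M[L0]=31
step 16: P2: store L2 := 56  ⟶  IIM  (L2)  txn=BusRdX+Flush  M[L2]=21
step 17: P2: store L0 := 26  ⟶  IIM  (L0)  txn=BusUpgr  M[L0]=31
step 18: P2: load  L2  ⟶  IIM  (L2)  txn=∅  M[L2]=21
step 19: P2: load  L0  ⟶  IIM  (L0)  txn=∅  M[L0]=31
step 20: P0: load  L2  ⟶  SIS  (L2)  txn=BusRd+Flush  M[L2]=56
step 21: P1: load  L0  ⟶  ISS  (L0)  txn=BusRd+Flush  M[L0]=26

state = I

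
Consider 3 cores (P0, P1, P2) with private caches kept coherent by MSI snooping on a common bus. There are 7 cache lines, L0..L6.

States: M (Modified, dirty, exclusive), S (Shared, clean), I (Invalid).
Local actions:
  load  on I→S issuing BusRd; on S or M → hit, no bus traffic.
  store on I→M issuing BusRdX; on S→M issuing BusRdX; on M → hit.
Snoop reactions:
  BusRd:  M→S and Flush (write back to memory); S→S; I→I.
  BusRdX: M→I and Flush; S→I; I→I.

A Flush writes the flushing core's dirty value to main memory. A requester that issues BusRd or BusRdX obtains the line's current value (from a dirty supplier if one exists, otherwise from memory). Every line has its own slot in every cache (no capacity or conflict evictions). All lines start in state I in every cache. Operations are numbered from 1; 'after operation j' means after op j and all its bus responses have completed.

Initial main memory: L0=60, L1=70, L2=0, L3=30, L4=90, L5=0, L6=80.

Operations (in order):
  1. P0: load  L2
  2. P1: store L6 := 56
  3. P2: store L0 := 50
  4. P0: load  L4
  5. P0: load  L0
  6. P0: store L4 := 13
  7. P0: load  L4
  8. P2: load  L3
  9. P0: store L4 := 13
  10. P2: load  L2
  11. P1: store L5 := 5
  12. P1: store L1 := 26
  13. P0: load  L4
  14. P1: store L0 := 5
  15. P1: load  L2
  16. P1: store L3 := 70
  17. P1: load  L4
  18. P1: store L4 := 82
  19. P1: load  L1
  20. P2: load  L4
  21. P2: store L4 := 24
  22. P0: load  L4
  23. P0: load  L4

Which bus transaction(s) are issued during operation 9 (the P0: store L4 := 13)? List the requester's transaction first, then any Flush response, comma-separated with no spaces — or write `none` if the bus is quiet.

1. P0: load  L2  bus=[BusRd]  L2: P0=S P1=I P2=I  mem[L2]=0
2. P1: store L6 := 56  bus=[BusRdX]  L6: P0=I P1=M P2=I  mem[L6]=80
3. P2: store L0 := 50  bus=[BusRdX]  L0: P0=I P1=I P2=M  mem[L0]=60
4. P0: load  L4  bus=[BusRd]  L4: P0=S P1=I P2=I  mem[L4]=90
5. P0: load  L0  bus=[BusRd,Flush]  L0: P0=S P1=I P2=S  mem[L0]=50
6. P0: store L4 := 13  bus=[BusRdX]  L4: P0=M P1=I P2=I  mem[L4]=90
7. P0: load  L4  bus=[-]  L4: P0=M P1=I P2=I  mem[L4]=90
8. P2: load  L3  bus=[BusRd]  L3: P0=I P1=I P2=S  mem[L3]=30
9. P0: store L4 := 13  bus=[-]  L4: P0=M P1=I P2=I  mem[L4]=90
10. P2: load  L2  bus=[BusRd]  L2: P0=S P1=I P2=S  mem[L2]=0
11. P1: store L5 := 5  bus=[BusRdX]  L5: P0=I P1=M P2=I  mem[L5]=0
12. P1: store L1 := 26  bus=[BusRdX]  L1: P0=I P1=M P2=I  mem[L1]=70
13. P0: load  L4  bus=[-]  L4: P0=M P1=I P2=I  mem[L4]=90
14. P1: store L0 := 5  bus=[BusRdX]  L0: P0=I P1=M P2=I  mem[L0]=50
15. P1: load  L2  bus=[BusRd]  L2: P0=S P1=S P2=S  mem[L2]=0
16. P1: store L3 := 70  bus=[BusRdX]  L3: P0=I P1=M P2=I  mem[L3]=30
17. P1: load  L4  bus=[BusRd,Flush]  L4: P0=S P1=S P2=I  mem[L4]=13
18. P1: store L4 := 82  bus=[BusRdX]  L4: P0=I P1=M P2=I  mem[L4]=13
19. P1: load  L1  bus=[-]  L1: P0=I P1=M P2=I  mem[L1]=70
20. P2: load  L4  bus=[BusRd,Flush]  L4: P0=I P1=S P2=S  mem[L4]=82
21. P2: store L4 := 24  bus=[BusRdX]  L4: P0=I P1=I P2=M  mem[L4]=82
22. P0: load  L4  bus=[BusRd,Flush]  L4: P0=S P1=I P2=S  mem[L4]=24
23. P0: load  L4  bus=[-]  L4: P0=S P1=I P2=S  mem[L4]=24

bus = none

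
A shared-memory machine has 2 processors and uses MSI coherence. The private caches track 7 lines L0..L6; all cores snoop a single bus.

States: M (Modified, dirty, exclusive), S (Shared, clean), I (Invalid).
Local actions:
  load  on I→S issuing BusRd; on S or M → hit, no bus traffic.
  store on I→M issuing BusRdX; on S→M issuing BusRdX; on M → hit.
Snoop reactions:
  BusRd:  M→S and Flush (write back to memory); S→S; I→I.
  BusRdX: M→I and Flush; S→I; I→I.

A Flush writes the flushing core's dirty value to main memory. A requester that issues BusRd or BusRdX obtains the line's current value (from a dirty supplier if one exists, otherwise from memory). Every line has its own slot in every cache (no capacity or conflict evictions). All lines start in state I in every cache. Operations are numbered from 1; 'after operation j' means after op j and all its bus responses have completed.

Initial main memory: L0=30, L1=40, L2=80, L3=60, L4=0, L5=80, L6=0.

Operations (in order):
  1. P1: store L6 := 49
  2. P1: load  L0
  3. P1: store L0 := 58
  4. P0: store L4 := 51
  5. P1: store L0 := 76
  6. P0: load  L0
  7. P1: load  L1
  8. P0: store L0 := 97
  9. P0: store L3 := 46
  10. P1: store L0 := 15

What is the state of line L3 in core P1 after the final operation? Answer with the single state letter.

step 1: P1: store L6 := 49  ⟶  IM  (L6)  txn=BusRdX  M[L6]=0
step 2: P1: load  L0  ⟶  IS  (L0)  txn=BusRd  M[L0]=30
step 3: P1: store L0 := 58  ⟶  IM  (L0)  txn=BusRdX  M[L0]=30
step 4: P0: store L4 := 51  ⟶  MI  (L4)  txn=BusRdX  M[L4]=0
step 5: P1: store L0 := 76  ⟶  IM  (L0)  txn=∅  M[L0]=30
step 6: P0: load  L0  ⟶  SS  (L0)  txn=BusRd+Flush  M[L0]=76
step 7: P1: load  L1  ⟶  IS  (L1)  txn=BusRd  M[L1]=40
step 8: P0: store L0 := 97  ⟶  MI  (L0)  txn=BusRdX  M[L0]=76
step 9: P0: store L3 := 46  ⟶  MI  (L3)  txn=BusRdX  M[L3]=60
step 10: P1: store L0 := 15  ⟶  IM  (L0)  txn=BusRdX+Flush  M[L0]=97

state = I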